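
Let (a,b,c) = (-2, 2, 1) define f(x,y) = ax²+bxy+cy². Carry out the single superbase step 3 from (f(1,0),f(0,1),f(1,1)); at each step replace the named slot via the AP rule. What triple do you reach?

start (-2,1,1) = (f(1,0),f(0,1),f(1,1))
replace slot 3: 2·((-2)+1) − 1 = -3 → (-2,1,-3)

-2,1,-3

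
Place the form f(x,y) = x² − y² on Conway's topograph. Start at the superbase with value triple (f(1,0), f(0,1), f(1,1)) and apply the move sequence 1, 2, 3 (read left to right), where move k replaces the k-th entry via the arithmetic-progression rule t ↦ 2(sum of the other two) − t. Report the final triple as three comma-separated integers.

start (1,-1,0) = (f(1,0),f(0,1),f(1,1))
replace slot 1: 2·((-1)+0) − 1 = -3 → (-3,-1,0)
replace slot 2: 2·((-3)+0) − (-1) = -5 → (-3,-5,0)
replace slot 3: 2·((-3)+(-5)) − 0 = -16 → (-3,-5,-16)

-3,-5,-16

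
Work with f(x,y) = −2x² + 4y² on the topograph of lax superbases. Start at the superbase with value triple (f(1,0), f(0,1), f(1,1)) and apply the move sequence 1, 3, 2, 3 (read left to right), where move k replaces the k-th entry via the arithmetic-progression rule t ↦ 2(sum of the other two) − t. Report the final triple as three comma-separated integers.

start (-2,4,2) = (f(1,0),f(0,1),f(1,1))
replace slot 1: 2·(4+2) − (-2) = 14 → (14,4,2)
replace slot 3: 2·(14+4) − 2 = 34 → (14,4,34)
replace slot 2: 2·(14+34) − 4 = 92 → (14,92,34)
replace slot 3: 2·(14+92) − 34 = 178 → (14,92,178)

14,92,178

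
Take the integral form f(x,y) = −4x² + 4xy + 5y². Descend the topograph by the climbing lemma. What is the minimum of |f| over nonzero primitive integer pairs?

river: ρ → (5,6,-3)
river: ρ → (-3,6,5)
river: ρ → (5,4,-4)
river: ρ → (-4,4,5)
closes: descent 0, river 4
min |a| on river = 3

3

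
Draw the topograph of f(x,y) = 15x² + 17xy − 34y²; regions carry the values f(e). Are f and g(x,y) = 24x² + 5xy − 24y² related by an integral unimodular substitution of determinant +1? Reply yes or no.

D₁ = 2329, D₂ = 2329
river cycle of f (length 32): (15, 47, -2), (-2, 45, 38), (38, 31, -9), (-9, 41, 18), (18, 31, -19), (-19, 45, 4), (4, 43, -30), (-30, 17, 17), (17, 17, -30), (-30, 43, 4), … (22 more)
river cycle of g (length 32): (-24, 43, 5), (5, 47, -6), (-6, 37, 40), (40, 43, -3), (-3, 47, 10), (10, 33, -31), (-31, 29, 12), (12, 43, -10), (-10, 37, 24), (24, 11, -23), … (22 more)
cycles differ ⇒ inequivalent

no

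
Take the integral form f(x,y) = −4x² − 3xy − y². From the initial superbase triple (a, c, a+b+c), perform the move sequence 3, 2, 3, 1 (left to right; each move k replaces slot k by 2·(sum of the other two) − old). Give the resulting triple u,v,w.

start (-4,-1,-8) = (f(1,0),f(0,1),f(1,1))
replace slot 3: 2·((-4)+(-1)) − (-8) = -2 → (-4,-1,-2)
replace slot 2: 2·((-4)+(-2)) − (-1) = -11 → (-4,-11,-2)
replace slot 3: 2·((-4)+(-11)) − (-2) = -28 → (-4,-11,-28)
replace slot 1: 2·((-11)+(-28)) − (-4) = -74 → (-74,-11,-28)

-74,-11,-28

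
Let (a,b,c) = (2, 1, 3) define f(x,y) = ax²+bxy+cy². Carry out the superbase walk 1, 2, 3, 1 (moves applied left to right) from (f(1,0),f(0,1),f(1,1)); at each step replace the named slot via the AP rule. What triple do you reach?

start (2,3,6) = (f(1,0),f(0,1),f(1,1))
replace slot 1: 2·(3+6) − 2 = 16 → (16,3,6)
replace slot 2: 2·(16+6) − 3 = 41 → (16,41,6)
replace slot 3: 2·(16+41) − 6 = 108 → (16,41,108)
replace slot 1: 2·(41+108) − 16 = 282 → (282,41,108)

282,41,108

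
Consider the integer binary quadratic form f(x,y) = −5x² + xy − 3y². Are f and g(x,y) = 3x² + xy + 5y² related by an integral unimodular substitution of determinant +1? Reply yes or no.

D₁ = -59, D₂ = -59
f is negative-definite; reduce −f:
−f: flip: (5,-1,3)→(3,1,5)
−f: reduced (well bottom): (3,1,5) with a≤c, −a<b≤a
flip sign back: reduced form of f is (-3,-1,-5)
g: reduced (well bottom): (3,1,5) with a≤c, −a<b≤a
reduced forms (-3, -1, -5) vs (3, 1, 5) ⇒ inequivalent

no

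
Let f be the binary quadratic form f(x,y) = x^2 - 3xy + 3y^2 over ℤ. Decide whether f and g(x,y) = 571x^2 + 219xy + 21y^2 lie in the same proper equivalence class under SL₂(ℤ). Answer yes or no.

D₁ = -3, D₂ = -3
f: translate: b→1 (≡-3 mod 2), so (1,-3,3)→(1,1,1)
f: reduced (well bottom): (1,1,1) with a≤c, −a<b≤a
g: flip: (571,219,21)→(21,-219,571)
g: translate: b→-9 (≡-219 mod 42), so (21,-219,571)→(21,-9,1)
g: flip: (21,-9,1)→(1,9,21)
g: translate: b→1 (≡9 mod 2), so (1,9,21)→(1,1,1)
g: reduced (well bottom): (1,1,1) with a≤c, −a<b≤a
reduced forms (1, 1, 1) vs (1, 1, 1) ⇒ equivalent

yes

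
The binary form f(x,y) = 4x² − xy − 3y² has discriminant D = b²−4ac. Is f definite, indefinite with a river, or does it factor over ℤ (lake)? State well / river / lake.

D = b²−4ac = (-1)² − 4·4·(-3) = 49
D = 7² is a perfect square ⇒ form factors over ℤ ⇒ lakes

lake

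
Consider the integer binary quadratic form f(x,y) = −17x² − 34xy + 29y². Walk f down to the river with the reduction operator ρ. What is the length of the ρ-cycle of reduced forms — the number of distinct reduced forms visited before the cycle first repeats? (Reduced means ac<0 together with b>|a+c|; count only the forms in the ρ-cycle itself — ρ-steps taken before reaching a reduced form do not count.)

D = 3128, ⌊√D⌋ = 55
descent: ρ → (29,34,-17)  [lands on river]
river: ρ → (-17,34,29)
river: ρ → (29,24,-22)
river: ρ → (-22,20,31)
river: ρ → (31,42,-11)
river: ρ → (-11,46,23)
river: ρ → (23,46,-11)
river: ρ → (-11,42,31)
river: ρ → (31,20,-22)
river: ρ → (-22,24,29)
ρ-cycle length = 10 (tail of 1 descent step not counted)

10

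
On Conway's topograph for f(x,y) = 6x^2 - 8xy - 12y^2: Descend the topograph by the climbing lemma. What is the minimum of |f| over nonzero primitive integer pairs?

descent: ρ → (-12,8,6)  [lands on river]
river: ρ → (6,16,-4)
river: ρ → (-4,16,6)
river: ρ → (6,8,-12)
river: ρ → (-12,16,2)
river: ρ → (2,16,-12)
closes: descent 1, river 6
min |a| on river = 2

2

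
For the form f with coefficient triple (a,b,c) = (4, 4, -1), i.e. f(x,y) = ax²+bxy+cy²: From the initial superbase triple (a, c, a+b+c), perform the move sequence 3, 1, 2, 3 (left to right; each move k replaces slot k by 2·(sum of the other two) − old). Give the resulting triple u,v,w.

start (4,-1,7) = (f(1,0),f(0,1),f(1,1))
replace slot 3: 2·(4+(-1)) − 7 = -1 → (4,-1,-1)
replace slot 1: 2·((-1)+(-1)) − 4 = -8 → (-8,-1,-1)
replace slot 2: 2·((-8)+(-1)) − (-1) = -17 → (-8,-17,-1)
replace slot 3: 2·((-8)+(-17)) − (-1) = -49 → (-8,-17,-49)

-8,-17,-49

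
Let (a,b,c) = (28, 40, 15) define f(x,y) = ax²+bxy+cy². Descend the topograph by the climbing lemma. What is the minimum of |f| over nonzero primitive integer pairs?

translate: b→-16 (≡40 mod 56), so (28,40,15)→(28,-16,3)
flip: (28,-16,3)→(3,16,28)
translate: b→-2 (≡16 mod 6), so (3,16,28)→(3,-2,7)
reduced (well bottom): (3,-2,7) with a≤c, −a<b≤a
well minimum = a = 3

3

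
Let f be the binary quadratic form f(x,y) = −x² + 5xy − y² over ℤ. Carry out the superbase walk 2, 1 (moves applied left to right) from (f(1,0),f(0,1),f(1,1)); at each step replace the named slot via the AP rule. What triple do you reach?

start (-1,-1,3) = (f(1,0),f(0,1),f(1,1))
replace slot 2: 2·((-1)+3) − (-1) = 5 → (-1,5,3)
replace slot 1: 2·(5+3) − (-1) = 17 → (17,5,3)

17,5,3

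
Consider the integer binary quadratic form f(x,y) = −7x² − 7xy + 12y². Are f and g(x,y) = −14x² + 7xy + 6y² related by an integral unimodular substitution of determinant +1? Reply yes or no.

D₁ = 385, D₂ = 385
river cycle of f (length 10): (12, 7, -7), (-7, 7, 12), (12, 17, -2), (-2, 19, 3), (3, 17, -8), (-8, 15, 5), (5, 15, -8), (-8, 17, 3), (3, 19, -2), (-2, 17, 12)
river cycle of g (length 12): (6, 17, -4), (-4, 15, 10), (10, 5, -9), (-9, 13, 6), (6, 11, -11), (-11, 11, 6), (6, 13, -9), (-9, 5, 10), (10, 15, -4), (-4, 17, 6), … (2 more)
cycles differ ⇒ inequivalent

no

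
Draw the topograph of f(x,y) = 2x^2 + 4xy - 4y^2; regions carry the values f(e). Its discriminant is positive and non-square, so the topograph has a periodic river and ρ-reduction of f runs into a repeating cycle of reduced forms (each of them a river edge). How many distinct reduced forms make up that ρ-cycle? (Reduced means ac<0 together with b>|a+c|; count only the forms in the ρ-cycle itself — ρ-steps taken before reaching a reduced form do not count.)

D = 48, ⌊√D⌋ = 6
river: ρ → (-4,4,2)
river: ρ → (2,4,-4)
ρ-cycle length = 2 (tail of 0 descent steps not counted)

2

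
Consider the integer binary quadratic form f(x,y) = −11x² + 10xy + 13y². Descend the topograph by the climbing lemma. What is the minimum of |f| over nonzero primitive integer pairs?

river: ρ → (13,16,-8)
river: ρ → (-8,16,13)
river: ρ → (13,10,-11)
river: ρ → (-11,12,12)
river: ρ → (12,12,-11)
river: ρ → (-11,10,13)
closes: descent 0, river 6
min |a| on river = 8

8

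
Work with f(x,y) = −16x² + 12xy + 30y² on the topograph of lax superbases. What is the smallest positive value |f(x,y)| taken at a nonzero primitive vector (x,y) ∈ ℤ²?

descent: ρ → (30,-12,-16)
descent: ρ → (-16,44,2)  [lands on river]
river: ρ → (2,44,-16)
river: ρ → (-16,20,26)
river: ρ → (26,32,-10)
river: ρ → (-10,28,32)
river: ρ → (32,36,-6)
river: ρ → (-6,36,32)
river: ρ → (32,28,-10)
river: ρ → (-10,32,26)
river: ρ → (26,20,-16)
closes: descent 2, river 10
min |a| on river = 2

2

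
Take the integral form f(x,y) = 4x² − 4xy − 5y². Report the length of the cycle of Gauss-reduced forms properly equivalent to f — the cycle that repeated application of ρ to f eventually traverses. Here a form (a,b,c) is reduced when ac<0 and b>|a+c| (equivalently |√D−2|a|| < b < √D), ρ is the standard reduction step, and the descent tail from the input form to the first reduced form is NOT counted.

D = 96, ⌊√D⌋ = 9
descent: ρ → (-5,4,4)  [lands on river]
river: ρ → (4,4,-5)
river: ρ → (-5,6,3)
river: ρ → (3,6,-5)
ρ-cycle length = 4 (tail of 1 descent step not counted)

4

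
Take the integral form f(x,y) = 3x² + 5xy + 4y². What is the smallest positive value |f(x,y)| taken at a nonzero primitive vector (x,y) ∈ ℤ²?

translate: b→-1 (≡5 mod 6), so (3,5,4)→(3,-1,2)
flip: (3,-1,2)→(2,1,3)
reduced (well bottom): (2,1,3) with a≤c, −a<b≤a
well minimum = a = 2

2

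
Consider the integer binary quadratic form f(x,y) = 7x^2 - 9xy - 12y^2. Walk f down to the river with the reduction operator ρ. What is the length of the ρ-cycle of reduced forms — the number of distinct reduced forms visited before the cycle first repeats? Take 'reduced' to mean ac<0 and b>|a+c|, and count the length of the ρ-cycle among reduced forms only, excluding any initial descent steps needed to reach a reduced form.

D = 417, ⌊√D⌋ = 20
descent: ρ → (-12,9,7)  [lands on river]
river: ρ → (7,19,-2)
river: ρ → (-2,17,16)
river: ρ → (16,15,-3)
river: ρ → (-3,15,16)
river: ρ → (16,17,-2)
river: ρ → (-2,19,7)
river: ρ → (7,9,-12)
river: ρ → (-12,15,4)
river: ρ → (4,17,-8)
river: ρ → (-8,15,6)
river: ρ → (6,9,-14)
river: ρ → (-14,19,1)
river: ρ → (1,19,-14)
river: ρ → (-14,9,6)
river: ρ → (6,15,-8)
river: ρ → (-8,17,4)
river: ρ → (4,15,-12)
ρ-cycle length = 18 (tail of 1 descent step not counted)

18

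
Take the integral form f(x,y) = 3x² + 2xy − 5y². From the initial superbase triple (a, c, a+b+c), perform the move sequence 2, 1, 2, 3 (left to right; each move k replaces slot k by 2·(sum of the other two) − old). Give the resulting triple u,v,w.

start (3,-5,0) = (f(1,0),f(0,1),f(1,1))
replace slot 2: 2·(3+0) − (-5) = 11 → (3,11,0)
replace slot 1: 2·(11+0) − 3 = 19 → (19,11,0)
replace slot 2: 2·(19+0) − 11 = 27 → (19,27,0)
replace slot 3: 2·(19+27) − 0 = 92 → (19,27,92)

19,27,92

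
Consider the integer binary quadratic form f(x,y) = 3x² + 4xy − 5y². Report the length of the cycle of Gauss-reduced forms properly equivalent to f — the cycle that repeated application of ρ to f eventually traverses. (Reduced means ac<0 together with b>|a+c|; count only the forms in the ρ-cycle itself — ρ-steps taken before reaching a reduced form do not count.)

D = 76, ⌊√D⌋ = 8
river: ρ → (-5,6,2)
river: ρ → (2,6,-5)
river: ρ → (-5,4,3)
river: ρ → (3,8,-1)
river: ρ → (-1,8,3)
river: ρ → (3,4,-5)
ρ-cycle length = 6 (tail of 0 descent steps not counted)

6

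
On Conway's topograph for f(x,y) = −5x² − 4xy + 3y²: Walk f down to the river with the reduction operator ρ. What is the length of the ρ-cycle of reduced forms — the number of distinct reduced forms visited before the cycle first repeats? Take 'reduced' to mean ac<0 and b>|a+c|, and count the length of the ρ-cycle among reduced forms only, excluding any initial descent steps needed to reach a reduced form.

D = 76, ⌊√D⌋ = 8
descent: ρ → (3,4,-5)  [lands on river]
river: ρ → (-5,6,2)
river: ρ → (2,6,-5)
river: ρ → (-5,4,3)
river: ρ → (3,8,-1)
river: ρ → (-1,8,3)
ρ-cycle length = 6 (tail of 1 descent step not counted)

6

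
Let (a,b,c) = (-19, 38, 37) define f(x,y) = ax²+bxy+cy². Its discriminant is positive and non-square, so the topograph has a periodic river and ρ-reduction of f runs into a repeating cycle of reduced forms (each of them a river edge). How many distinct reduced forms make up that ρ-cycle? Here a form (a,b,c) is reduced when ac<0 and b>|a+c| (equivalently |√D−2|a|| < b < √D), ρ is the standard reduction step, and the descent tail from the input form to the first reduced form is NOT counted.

D = 4256, ⌊√D⌋ = 65
river: ρ → (37,36,-20)
river: ρ → (-20,44,29)
river: ρ → (29,14,-35)
river: ρ → (-35,56,8)
river: ρ → (8,56,-35)
river: ρ → (-35,14,29)
river: ρ → (29,44,-20)
river: ρ → (-20,36,37)
river: ρ → (37,38,-19)
river: ρ → (-19,38,37)
ρ-cycle length = 10 (tail of 0 descent steps not counted)

10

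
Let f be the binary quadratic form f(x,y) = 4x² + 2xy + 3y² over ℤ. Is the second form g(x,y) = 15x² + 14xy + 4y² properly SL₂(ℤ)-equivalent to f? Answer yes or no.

D₁ = -44, D₂ = -44
f: flip: (4,2,3)→(3,-2,4)
f: reduced (well bottom): (3,-2,4) with a≤c, −a<b≤a
g: flip: (15,14,4)→(4,-14,15)
g: translate: b→2 (≡-14 mod 8), so (4,-14,15)→(4,2,3)
g: flip: (4,2,3)→(3,-2,4)
g: reduced (well bottom): (3,-2,4) with a≤c, −a<b≤a
reduced forms (3, -2, 4) vs (3, -2, 4) ⇒ equivalent

yes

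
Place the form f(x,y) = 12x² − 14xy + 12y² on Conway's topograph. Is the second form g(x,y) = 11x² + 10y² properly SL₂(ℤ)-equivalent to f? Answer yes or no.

D₁ = -380, D₂ = -440
discriminants differ ⇒ not SL₂(ℤ)-equivalent

no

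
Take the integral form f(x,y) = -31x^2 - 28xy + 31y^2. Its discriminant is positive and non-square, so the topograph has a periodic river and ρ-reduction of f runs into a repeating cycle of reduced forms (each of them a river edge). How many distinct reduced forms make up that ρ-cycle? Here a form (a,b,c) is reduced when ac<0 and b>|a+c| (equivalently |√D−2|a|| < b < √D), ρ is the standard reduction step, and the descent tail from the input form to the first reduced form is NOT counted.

D = 4628, ⌊√D⌋ = 68
descent: ρ → (31,28,-31)  [lands on river]
river: ρ → (-31,34,28)
river: ρ → (28,22,-37)
river: ρ → (-37,52,13)
river: ρ → (13,52,-37)
river: ρ → (-37,22,28)
river: ρ → (28,34,-31)
river: ρ → (-31,28,31)
river: ρ → (31,34,-28)
river: ρ → (-28,22,37)
river: ρ → (37,52,-13)
river: ρ → (-13,52,37)
river: ρ → (37,22,-28)
river: ρ → (-28,34,31)
ρ-cycle length = 14 (tail of 1 descent step not counted)

14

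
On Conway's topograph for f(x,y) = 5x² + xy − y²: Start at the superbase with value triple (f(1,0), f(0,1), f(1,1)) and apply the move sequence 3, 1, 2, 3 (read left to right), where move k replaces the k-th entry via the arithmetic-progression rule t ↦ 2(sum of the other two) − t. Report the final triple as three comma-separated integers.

start (5,-1,5) = (f(1,0),f(0,1),f(1,1))
replace slot 3: 2·(5+(-1)) − 5 = 3 → (5,-1,3)
replace slot 1: 2·((-1)+3) − 5 = -1 → (-1,-1,3)
replace slot 2: 2·((-1)+3) − (-1) = 5 → (-1,5,3)
replace slot 3: 2·((-1)+5) − 3 = 5 → (-1,5,5)

-1,5,5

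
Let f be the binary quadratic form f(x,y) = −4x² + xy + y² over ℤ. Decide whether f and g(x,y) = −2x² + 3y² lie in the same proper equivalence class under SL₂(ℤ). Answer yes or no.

D₁ = 17, D₂ = 24
discriminants differ ⇒ not SL₂(ℤ)-equivalent

no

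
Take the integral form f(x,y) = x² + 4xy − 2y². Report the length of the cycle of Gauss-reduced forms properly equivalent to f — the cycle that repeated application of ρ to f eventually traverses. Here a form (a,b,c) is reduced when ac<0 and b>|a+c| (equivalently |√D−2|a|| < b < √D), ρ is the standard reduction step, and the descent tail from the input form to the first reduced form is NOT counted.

D = 24, ⌊√D⌋ = 4
river: ρ → (-2,4,1)
river: ρ → (1,4,-2)
ρ-cycle length = 2 (tail of 0 descent steps not counted)

2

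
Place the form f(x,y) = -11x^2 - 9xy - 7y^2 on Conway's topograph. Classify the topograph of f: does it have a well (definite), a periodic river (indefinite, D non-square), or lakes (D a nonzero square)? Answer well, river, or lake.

D = b²−4ac = (-9)² − 4·(-11)·(-7) = -227
D < 0 ⇒ definite ⇒ every region one sign ⇒ single well

well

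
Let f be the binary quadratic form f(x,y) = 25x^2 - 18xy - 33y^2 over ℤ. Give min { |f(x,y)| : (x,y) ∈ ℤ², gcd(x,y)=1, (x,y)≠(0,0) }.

descent: ρ → (-33,18,25)  [lands on river]
river: ρ → (25,32,-26)
river: ρ → (-26,20,31)
river: ρ → (31,42,-15)
river: ρ → (-15,48,22)
river: ρ → (22,40,-23)
river: ρ → (-23,52,10)
river: ρ → (10,48,-33)
closes: descent 1, river 8
min |a| on river = 10

10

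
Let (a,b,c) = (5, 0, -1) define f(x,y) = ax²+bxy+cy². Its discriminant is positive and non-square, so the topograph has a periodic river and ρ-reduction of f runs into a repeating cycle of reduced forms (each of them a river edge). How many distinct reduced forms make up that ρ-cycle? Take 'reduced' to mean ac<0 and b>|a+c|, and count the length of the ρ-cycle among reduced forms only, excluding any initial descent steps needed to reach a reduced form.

D = 20, ⌊√D⌋ = 4
descent: ρ → (-1,4,1)  [lands on river]
river: ρ → (1,4,-1)
ρ-cycle length = 2 (tail of 1 descent step not counted)

2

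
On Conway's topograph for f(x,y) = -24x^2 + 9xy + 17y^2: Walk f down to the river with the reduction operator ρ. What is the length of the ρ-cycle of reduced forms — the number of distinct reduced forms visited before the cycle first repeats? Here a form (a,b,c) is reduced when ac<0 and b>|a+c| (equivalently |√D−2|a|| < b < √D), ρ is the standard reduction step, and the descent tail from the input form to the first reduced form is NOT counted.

D = 1713, ⌊√D⌋ = 41
river: ρ → (17,25,-16)
river: ρ → (-16,39,3)
river: ρ → (3,39,-16)
river: ρ → (-16,25,17)
river: ρ → (17,9,-24)
river: ρ → (-24,39,2)
river: ρ → (2,41,-4)
river: ρ → (-4,39,12)
river: ρ → (12,33,-13)
river: ρ → (-13,19,26)
river: ρ → (26,33,-6)
river: ρ → (-6,39,8)
river: ρ → (8,41,-1)
river: ρ → (-1,41,8)
river: ρ → (8,39,-6)
river: ρ → (-6,33,26)
river: ρ → (26,19,-13)
river: ρ → (-13,33,12)
river: ρ → (12,39,-4)
river: ρ → (-4,41,2)
river: ρ → (2,39,-24)
river: ρ → (-24,9,17)
ρ-cycle length = 22 (tail of 0 descent steps not counted)

22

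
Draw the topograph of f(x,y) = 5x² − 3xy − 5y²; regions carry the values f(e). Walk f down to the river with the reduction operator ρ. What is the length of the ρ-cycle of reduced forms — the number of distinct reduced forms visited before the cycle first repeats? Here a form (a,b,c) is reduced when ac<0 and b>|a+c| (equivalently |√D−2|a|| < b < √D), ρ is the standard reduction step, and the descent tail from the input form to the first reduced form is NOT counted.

D = 109, ⌊√D⌋ = 10
descent: ρ → (-5,3,5)  [lands on river]
river: ρ → (5,7,-3)
river: ρ → (-3,5,7)
river: ρ → (7,9,-1)
river: ρ → (-1,9,7)
river: ρ → (7,5,-3)
river: ρ → (-3,7,5)
river: ρ → (5,3,-5)
river: ρ → (-5,7,3)
river: ρ → (3,5,-7)
river: ρ → (-7,9,1)
river: ρ → (1,9,-7)
river: ρ → (-7,5,3)
river: ρ → (3,7,-5)
ρ-cycle length = 14 (tail of 1 descent step not counted)

14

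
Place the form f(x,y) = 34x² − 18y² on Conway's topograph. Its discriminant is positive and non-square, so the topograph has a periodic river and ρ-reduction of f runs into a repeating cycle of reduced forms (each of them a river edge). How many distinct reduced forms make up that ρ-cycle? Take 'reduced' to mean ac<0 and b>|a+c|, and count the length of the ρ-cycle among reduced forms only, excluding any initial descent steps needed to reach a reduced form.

D = 2448, ⌊√D⌋ = 49
descent: ρ → (-18,36,16)  [lands on river]
river: ρ → (16,28,-26)
river: ρ → (-26,24,18)
river: ρ → (18,48,-2)
river: ρ → (-2,48,18)
river: ρ → (18,24,-26)
river: ρ → (-26,28,16)
river: ρ → (16,36,-18)
ρ-cycle length = 8 (tail of 1 descent step not counted)

8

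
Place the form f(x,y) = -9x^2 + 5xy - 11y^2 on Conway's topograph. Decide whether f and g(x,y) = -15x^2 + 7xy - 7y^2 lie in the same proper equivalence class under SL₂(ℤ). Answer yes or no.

D₁ = -371, D₂ = -371
f is negative-definite; reduce −f:
−f: reduced (well bottom): (9,-5,11) with a≤c, −a<b≤a
flip sign back: reduced form of f is (-9,5,-11)
g is negative-definite; reduce −g:
−g: flip: (15,-7,7)→(7,7,15)
−g: reduced (well bottom): (7,7,15) with a≤c, −a<b≤a
flip sign back: reduced form of g is (-7,-7,-15)
reduced forms (-9, 5, -11) vs (-7, -7, -15) ⇒ inequivalent

no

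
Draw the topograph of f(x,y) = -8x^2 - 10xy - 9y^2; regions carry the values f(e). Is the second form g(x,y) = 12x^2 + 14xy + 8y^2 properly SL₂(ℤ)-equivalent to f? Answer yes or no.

D₁ = -188, D₂ = -188
f is negative-definite; reduce −f:
−f: translate: b→-6 (≡10 mod 16), so (8,10,9)→(8,-6,7)
−f: flip: (8,-6,7)→(7,6,8)
−f: reduced (well bottom): (7,6,8) with a≤c, −a<b≤a
flip sign back: reduced form of f is (-7,-6,-8)
g: translate: b→-10 (≡14 mod 24), so (12,14,8)→(12,-10,6)
g: flip: (12,-10,6)→(6,10,12)
g: translate: b→-2 (≡10 mod 12), so (6,10,12)→(6,-2,8)
g: reduced (well bottom): (6,-2,8) with a≤c, −a<b≤a
reduced forms (-7, -6, -8) vs (6, -2, 8) ⇒ inequivalent

no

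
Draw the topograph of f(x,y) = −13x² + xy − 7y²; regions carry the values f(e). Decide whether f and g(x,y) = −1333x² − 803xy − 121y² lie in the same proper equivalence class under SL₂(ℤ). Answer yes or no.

D₁ = -363, D₂ = -363
f is negative-definite; reduce −f:
−f: flip: (13,-1,7)→(7,1,13)
−f: reduced (well bottom): (7,1,13) with a≤c, −a<b≤a
flip sign back: reduced form of f is (-7,-1,-13)
g is negative-definite; reduce −g:
−g: flip: (1333,803,121)→(121,-803,1333)
−g: translate: b→-77 (≡-803 mod 242), so (121,-803,1333)→(121,-77,13)
−g: flip: (121,-77,13)→(13,77,121)
−g: translate: b→-1 (≡77 mod 26), so (13,77,121)→(13,-1,7)
−g: flip: (13,-1,7)→(7,1,13)
−g: reduced (well bottom): (7,1,13) with a≤c, −a<b≤a
flip sign back: reduced form of g is (-7,-1,-13)
reduced forms (-7, -1, -13) vs (-7, -1, -13) ⇒ equivalent

yes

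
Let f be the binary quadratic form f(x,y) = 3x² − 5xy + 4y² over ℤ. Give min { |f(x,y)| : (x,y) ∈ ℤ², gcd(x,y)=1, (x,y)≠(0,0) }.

translate: b→1 (≡-5 mod 6), so (3,-5,4)→(3,1,2)
flip: (3,1,2)→(2,-1,3)
reduced (well bottom): (2,-1,3) with a≤c, −a<b≤a
well minimum = a = 2

2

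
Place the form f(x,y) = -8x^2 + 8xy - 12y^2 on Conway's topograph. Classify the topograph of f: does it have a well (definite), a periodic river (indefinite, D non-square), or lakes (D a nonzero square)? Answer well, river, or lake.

D = b²−4ac = 8² − 4·(-8)·(-12) = -320
D < 0 ⇒ definite ⇒ every region one sign ⇒ single well

well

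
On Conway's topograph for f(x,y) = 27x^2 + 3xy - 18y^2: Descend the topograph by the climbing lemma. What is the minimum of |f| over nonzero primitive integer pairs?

descent: ρ → (-18,33,12)  [lands on river]
river: ρ → (12,39,-9)
river: ρ → (-9,33,24)
river: ρ → (24,15,-18)
river: ρ → (-18,21,21)
river: ρ → (21,21,-18)
river: ρ → (-18,15,24)
river: ρ → (24,33,-9)
river: ρ → (-9,39,12)
river: ρ → (12,33,-18)
river: ρ → (-18,39,6)
river: ρ → (6,33,-36)
river: ρ → (-36,39,3)
river: ρ → (3,39,-36)
river: ρ → (-36,33,6)
river: ρ → (6,39,-18)
closes: descent 1, river 16
min |a| on river = 3

3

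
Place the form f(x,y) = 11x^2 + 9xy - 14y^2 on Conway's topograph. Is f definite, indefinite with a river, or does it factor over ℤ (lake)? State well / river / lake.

D = b²−4ac = 9² − 4·11·(-14) = 697
D > 0 non-square ⇒ indefinite ⇒ periodic river

river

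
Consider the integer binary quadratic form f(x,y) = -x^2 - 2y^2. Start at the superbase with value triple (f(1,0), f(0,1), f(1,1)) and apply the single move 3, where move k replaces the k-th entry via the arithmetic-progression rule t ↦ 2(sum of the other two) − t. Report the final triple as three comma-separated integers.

start (-1,-2,-3) = (f(1,0),f(0,1),f(1,1))
replace slot 3: 2·((-1)+(-2)) − (-3) = -3 → (-1,-2,-3)

-1,-2,-3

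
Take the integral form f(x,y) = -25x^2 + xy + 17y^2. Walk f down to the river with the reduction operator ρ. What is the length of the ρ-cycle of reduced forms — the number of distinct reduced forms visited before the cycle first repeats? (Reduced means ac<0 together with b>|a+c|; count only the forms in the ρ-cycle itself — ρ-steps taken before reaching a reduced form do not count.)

D = 1701, ⌊√D⌋ = 41
descent: ρ → (17,33,-9)  [lands on river]
river: ρ → (-9,39,5)
river: ρ → (5,41,-1)
river: ρ → (-1,41,5)
river: ρ → (5,39,-9)
river: ρ → (-9,33,17)
river: ρ → (17,35,-7)
river: ρ → (-7,35,17)
ρ-cycle length = 8 (tail of 1 descent step not counted)

8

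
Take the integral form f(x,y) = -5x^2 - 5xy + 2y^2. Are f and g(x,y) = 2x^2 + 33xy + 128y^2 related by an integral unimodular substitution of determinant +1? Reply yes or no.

D₁ = 65, D₂ = 65
river cycle of f (length 6): (2, 5, -5), (-5, 5, 2), (2, 7, -2), (-2, 5, 5), (5, 5, -2), (-2, 7, 2)
river cycle of g (length 6): (2, 5, -5), (-5, 5, 2), (2, 7, -2), (-2, 5, 5), (5, 5, -2), (-2, 7, 2)
cycles coincide ⇒ equivalent

yes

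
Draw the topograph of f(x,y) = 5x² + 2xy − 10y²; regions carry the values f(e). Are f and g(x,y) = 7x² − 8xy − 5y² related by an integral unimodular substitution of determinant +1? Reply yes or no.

D₁ = 204, D₂ = 204
river cycle of f (length 6): (5, 12, -3), (-3, 12, 5), (5, 8, -7), (-7, 6, 6), (6, 6, -7), (-7, 8, 5)
river cycle of g (length 6): (-5, 8, 7), (7, 6, -6), (-6, 6, 7), (7, 8, -5), (-5, 12, 3), (3, 12, -5)
cycles differ ⇒ inequivalent

no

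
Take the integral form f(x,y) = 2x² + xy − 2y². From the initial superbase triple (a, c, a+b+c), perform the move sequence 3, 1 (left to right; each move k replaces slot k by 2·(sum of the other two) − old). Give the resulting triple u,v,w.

start (2,-2,1) = (f(1,0),f(0,1),f(1,1))
replace slot 3: 2·(2+(-2)) − 1 = -1 → (2,-2,-1)
replace slot 1: 2·((-2)+(-1)) − 2 = -8 → (-8,-2,-1)

-8,-2,-1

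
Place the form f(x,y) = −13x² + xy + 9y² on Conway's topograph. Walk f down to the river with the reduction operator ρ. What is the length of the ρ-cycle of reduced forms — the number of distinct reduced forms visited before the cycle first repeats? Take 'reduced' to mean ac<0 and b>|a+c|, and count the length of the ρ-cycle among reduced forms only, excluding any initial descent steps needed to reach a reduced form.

D = 469, ⌊√D⌋ = 21
descent: ρ → (9,17,-5)  [lands on river]
river: ρ → (-5,13,15)
river: ρ → (15,17,-3)
river: ρ → (-3,19,9)
ρ-cycle length = 4 (tail of 1 descent step not counted)

4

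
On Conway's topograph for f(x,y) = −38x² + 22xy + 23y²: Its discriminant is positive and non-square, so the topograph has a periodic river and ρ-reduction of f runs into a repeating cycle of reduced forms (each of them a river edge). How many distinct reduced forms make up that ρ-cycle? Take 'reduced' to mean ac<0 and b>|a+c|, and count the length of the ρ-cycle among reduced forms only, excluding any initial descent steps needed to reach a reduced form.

D = 3980, ⌊√D⌋ = 63
river: ρ → (23,24,-37)
river: ρ → (-37,50,10)
river: ρ → (10,50,-37)
river: ρ → (-37,24,23)
river: ρ → (23,22,-38)
river: ρ → (-38,54,7)
river: ρ → (7,58,-22)
river: ρ → (-22,30,35)
river: ρ → (35,40,-17)
river: ρ → (-17,62,2)
river: ρ → (2,62,-17)
river: ρ → (-17,40,35)
river: ρ → (35,30,-22)
river: ρ → (-22,58,7)
river: ρ → (7,54,-38)
river: ρ → (-38,22,23)
ρ-cycle length = 16 (tail of 0 descent steps not counted)

16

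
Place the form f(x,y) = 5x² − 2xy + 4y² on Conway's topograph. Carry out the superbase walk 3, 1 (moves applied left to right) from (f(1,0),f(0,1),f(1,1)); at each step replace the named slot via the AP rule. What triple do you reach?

start (5,4,7) = (f(1,0),f(0,1),f(1,1))
replace slot 3: 2·(5+4) − 7 = 11 → (5,4,11)
replace slot 1: 2·(4+11) − 5 = 25 → (25,4,11)

25,4,11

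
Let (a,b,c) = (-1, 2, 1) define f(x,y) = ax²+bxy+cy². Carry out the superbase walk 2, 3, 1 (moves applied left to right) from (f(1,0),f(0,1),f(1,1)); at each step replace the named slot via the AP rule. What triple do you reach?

start (-1,1,2) = (f(1,0),f(0,1),f(1,1))
replace slot 2: 2·((-1)+2) − 1 = 1 → (-1,1,2)
replace slot 3: 2·((-1)+1) − 2 = -2 → (-1,1,-2)
replace slot 1: 2·(1+(-2)) − (-1) = -1 → (-1,1,-2)

-1,1,-2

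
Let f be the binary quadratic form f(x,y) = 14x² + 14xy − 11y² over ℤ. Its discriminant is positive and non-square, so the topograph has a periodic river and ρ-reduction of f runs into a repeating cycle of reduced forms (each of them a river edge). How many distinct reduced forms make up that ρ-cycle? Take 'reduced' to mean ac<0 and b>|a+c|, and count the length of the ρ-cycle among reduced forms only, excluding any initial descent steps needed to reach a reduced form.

D = 812, ⌊√D⌋ = 28
river: ρ → (-11,8,17)
river: ρ → (17,26,-2)
river: ρ → (-2,26,17)
river: ρ → (17,8,-11)
river: ρ → (-11,14,14)
river: ρ → (14,14,-11)
ρ-cycle length = 6 (tail of 0 descent steps not counted)

6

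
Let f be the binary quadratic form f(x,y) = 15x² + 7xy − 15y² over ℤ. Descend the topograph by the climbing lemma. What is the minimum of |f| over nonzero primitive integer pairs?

river: ρ → (-15,23,7)
river: ρ → (7,19,-21)
river: ρ → (-21,23,5)
river: ρ → (5,27,-11)
river: ρ → (-11,17,15)
river: ρ → (15,13,-13)
river: ρ → (-13,13,15)
river: ρ → (15,17,-11)
river: ρ → (-11,27,5)
river: ρ → (5,23,-21)
river: ρ → (-21,19,7)
river: ρ → (7,23,-15)
river: ρ → (-15,7,15)
river: ρ → (15,23,-7)
river: ρ → (-7,19,21)
river: ρ → (21,23,-5)
river: ρ → (-5,27,11)
river: ρ → (11,17,-15)
river: ρ → (-15,13,13)
river: ρ → (13,13,-15)
river: ρ → (-15,17,11)
river: ρ → (11,27,-5)
river: ρ → (-5,23,21)
river: ρ → (21,19,-7)
river: ρ → (-7,23,15)
river: ρ → (15,7,-15)
closes: descent 0, river 26
min |a| on river = 5

5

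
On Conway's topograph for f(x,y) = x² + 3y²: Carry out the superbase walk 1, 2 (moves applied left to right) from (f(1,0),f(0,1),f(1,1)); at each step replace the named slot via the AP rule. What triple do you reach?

start (1,3,4) = (f(1,0),f(0,1),f(1,1))
replace slot 1: 2·(3+4) − 1 = 13 → (13,3,4)
replace slot 2: 2·(13+4) − 3 = 31 → (13,31,4)

13,31,4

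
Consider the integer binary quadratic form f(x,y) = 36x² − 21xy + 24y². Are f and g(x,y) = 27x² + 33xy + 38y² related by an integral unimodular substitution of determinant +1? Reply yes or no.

D₁ = -3015, D₂ = -3015
f: flip: (36,-21,24)→(24,21,36)
f: reduced (well bottom): (24,21,36) with a≤c, −a<b≤a
g: translate: b→-21 (≡33 mod 54), so (27,33,38)→(27,-21,32)
g: reduced (well bottom): (27,-21,32) with a≤c, −a<b≤a
reduced forms (24, 21, 36) vs (27, -21, 32) ⇒ inequivalent

no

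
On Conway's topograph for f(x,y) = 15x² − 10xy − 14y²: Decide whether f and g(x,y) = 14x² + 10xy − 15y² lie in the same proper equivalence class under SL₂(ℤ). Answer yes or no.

D₁ = 940, D₂ = 940
river cycle of f (length 6): (-14, 10, 15), (15, 20, -9), (-9, 16, 19), (19, 22, -6), (-6, 26, 11), (11, 18, -14)
river cycle of g (length 6): (-15, 20, 9), (9, 16, -19), (-19, 22, 6), (6, 26, -11), (-11, 18, 14), (14, 10, -15)
cycles differ ⇒ inequivalent

no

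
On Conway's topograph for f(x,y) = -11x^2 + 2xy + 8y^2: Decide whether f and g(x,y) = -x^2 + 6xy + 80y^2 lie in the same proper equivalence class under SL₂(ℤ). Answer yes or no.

D₁ = 356, D₂ = 356
river cycle of f (length 10): (8, 14, -5), (-5, 16, 5), (5, 14, -8), (-8, 18, 1), (1, 18, -8), (-8, 14, 5), (5, 16, -5), (-5, 14, 8), (8, 18, -1), (-1, 18, 8)
river cycle of g (length 10): (-1, 18, 8), (8, 14, -5), (-5, 16, 5), (5, 14, -8), (-8, 18, 1), (1, 18, -8), (-8, 14, 5), (5, 16, -5), (-5, 14, 8), (8, 18, -1)
cycles coincide ⇒ equivalent

yes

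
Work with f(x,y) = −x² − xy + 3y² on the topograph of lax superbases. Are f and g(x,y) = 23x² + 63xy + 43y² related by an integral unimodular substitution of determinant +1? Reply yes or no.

D₁ = 13, D₂ = 13
river cycle of f (length 2): (-1, 3, 1), (1, 3, -1)
river cycle of g (length 2): (-1, 3, 1), (1, 3, -1)
cycles coincide ⇒ equivalent

yes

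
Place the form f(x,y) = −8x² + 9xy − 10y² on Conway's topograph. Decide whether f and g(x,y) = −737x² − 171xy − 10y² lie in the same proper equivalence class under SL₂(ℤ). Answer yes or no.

D₁ = -239, D₂ = -239
f is negative-definite; reduce −f:
−f: translate: b→7 (≡-9 mod 16), so (8,-9,10)→(8,7,9)
−f: reduced (well bottom): (8,7,9) with a≤c, −a<b≤a
flip sign back: reduced form of f is (-8,-7,-9)
g is negative-definite; reduce −g:
−g: flip: (737,171,10)→(10,-171,737)
−g: translate: b→9 (≡-171 mod 20), so (10,-171,737)→(10,9,8)
−g: flip: (10,9,8)→(8,-9,10)
−g: translate: b→7 (≡-9 mod 16), so (8,-9,10)→(8,7,9)
−g: reduced (well bottom): (8,7,9) with a≤c, −a<b≤a
flip sign back: reduced form of g is (-8,-7,-9)
reduced forms (-8, -7, -9) vs (-8, -7, -9) ⇒ equivalent

yes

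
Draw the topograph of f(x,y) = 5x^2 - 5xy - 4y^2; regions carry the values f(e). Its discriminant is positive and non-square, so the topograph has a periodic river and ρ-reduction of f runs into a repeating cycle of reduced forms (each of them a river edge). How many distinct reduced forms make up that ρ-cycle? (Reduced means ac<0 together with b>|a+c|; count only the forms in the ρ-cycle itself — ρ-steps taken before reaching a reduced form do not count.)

D = 105, ⌊√D⌋ = 10
descent: ρ → (-4,5,5)  [lands on river]
river: ρ → (5,5,-4)
river: ρ → (-4,3,6)
river: ρ → (6,9,-1)
river: ρ → (-1,9,6)
river: ρ → (6,3,-4)
ρ-cycle length = 6 (tail of 1 descent step not counted)

6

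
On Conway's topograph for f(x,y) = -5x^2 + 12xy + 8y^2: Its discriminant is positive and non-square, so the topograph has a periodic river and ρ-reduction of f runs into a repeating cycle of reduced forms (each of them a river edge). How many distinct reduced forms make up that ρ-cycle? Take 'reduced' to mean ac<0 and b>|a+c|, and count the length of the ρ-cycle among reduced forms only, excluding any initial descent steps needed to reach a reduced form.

D = 304, ⌊√D⌋ = 17
river: ρ → (8,4,-9)
river: ρ → (-9,14,3)
river: ρ → (3,16,-4)
river: ρ → (-4,16,3)
river: ρ → (3,14,-9)
river: ρ → (-9,4,8)
river: ρ → (8,12,-5)
river: ρ → (-5,8,12)
river: ρ → (12,16,-1)
river: ρ → (-1,16,12)
river: ρ → (12,8,-5)
river: ρ → (-5,12,8)
ρ-cycle length = 12 (tail of 0 descent steps not counted)

12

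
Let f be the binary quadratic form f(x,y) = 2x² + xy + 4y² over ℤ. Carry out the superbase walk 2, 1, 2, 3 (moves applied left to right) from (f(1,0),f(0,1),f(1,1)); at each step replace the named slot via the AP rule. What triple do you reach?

start (2,4,7) = (f(1,0),f(0,1),f(1,1))
replace slot 2: 2·(2+7) − 4 = 14 → (2,14,7)
replace slot 1: 2·(14+7) − 2 = 40 → (40,14,7)
replace slot 2: 2·(40+7) − 14 = 80 → (40,80,7)
replace slot 3: 2·(40+80) − 7 = 233 → (40,80,233)

40,80,233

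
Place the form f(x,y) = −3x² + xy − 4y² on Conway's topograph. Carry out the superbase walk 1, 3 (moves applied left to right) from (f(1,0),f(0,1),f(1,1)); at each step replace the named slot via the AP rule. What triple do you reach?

start (-3,-4,-6) = (f(1,0),f(0,1),f(1,1))
replace slot 1: 2·((-4)+(-6)) − (-3) = -17 → (-17,-4,-6)
replace slot 3: 2·((-17)+(-4)) − (-6) = -36 → (-17,-4,-36)

-17,-4,-36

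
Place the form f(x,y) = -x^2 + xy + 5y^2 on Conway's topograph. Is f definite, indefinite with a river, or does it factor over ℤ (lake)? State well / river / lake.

D = b²−4ac = 1² − 4·(-1)·5 = 21
D > 0 non-square ⇒ indefinite ⇒ periodic river

river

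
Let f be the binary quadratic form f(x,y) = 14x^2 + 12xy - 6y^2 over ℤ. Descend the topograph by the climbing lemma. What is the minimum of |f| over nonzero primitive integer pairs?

river: ρ → (-6,12,14)
river: ρ → (14,16,-4)
river: ρ → (-4,16,14)
river: ρ → (14,12,-6)
closes: descent 0, river 4
min |a| on river = 4

4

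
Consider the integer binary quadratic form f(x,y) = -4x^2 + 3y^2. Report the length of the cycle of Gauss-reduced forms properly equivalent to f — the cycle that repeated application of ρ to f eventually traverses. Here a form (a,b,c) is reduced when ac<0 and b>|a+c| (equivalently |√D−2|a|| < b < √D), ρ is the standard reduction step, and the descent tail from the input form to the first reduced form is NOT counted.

D = 48, ⌊√D⌋ = 6
descent: ρ → (3,6,-1)  [lands on river]
river: ρ → (-1,6,3)
ρ-cycle length = 2 (tail of 1 descent step not counted)

2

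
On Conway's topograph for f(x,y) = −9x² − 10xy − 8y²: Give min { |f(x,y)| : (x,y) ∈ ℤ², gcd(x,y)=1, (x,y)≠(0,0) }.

translate: b→-8 (≡10 mod 18), so (9,10,8)→(9,-8,7)
flip: (9,-8,7)→(7,8,9)
translate: b→-6 (≡8 mod 14), so (7,8,9)→(7,-6,8)
reduced (well bottom): (7,-6,8) with a≤c, −a<b≤a
well minimum |f| = |-7| = 7 (negative-definite)

7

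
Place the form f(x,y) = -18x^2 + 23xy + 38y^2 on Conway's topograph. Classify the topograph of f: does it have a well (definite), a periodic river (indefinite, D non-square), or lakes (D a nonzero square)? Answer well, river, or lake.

D = b²−4ac = 23² − 4·(-18)·38 = 3265
D > 0 non-square ⇒ indefinite ⇒ periodic river

river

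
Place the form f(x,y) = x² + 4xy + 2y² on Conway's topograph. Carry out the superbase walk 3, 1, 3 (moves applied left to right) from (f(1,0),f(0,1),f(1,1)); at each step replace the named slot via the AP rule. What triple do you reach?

start (1,2,7) = (f(1,0),f(0,1),f(1,1))
replace slot 3: 2·(1+2) − 7 = -1 → (1,2,-1)
replace slot 1: 2·(2+(-1)) − 1 = 1 → (1,2,-1)
replace slot 3: 2·(1+2) − (-1) = 7 → (1,2,7)

1,2,7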